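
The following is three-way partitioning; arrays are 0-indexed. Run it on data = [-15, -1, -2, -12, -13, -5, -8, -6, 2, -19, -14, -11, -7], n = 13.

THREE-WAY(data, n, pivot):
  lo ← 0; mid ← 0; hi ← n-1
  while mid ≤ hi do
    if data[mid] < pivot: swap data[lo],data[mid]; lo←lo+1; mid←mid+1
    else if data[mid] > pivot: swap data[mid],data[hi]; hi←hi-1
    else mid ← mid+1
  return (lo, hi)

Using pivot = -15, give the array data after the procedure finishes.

[-19, -15, -12, -13, -5, -8, -6, 2, -2, -14, -11, -7, -1]

lo=0 mid=0 hi=12
-15=-15: mid=1
-1>-15: swap(1,12), hi=11 ⇒ [-15, -7, -2, -12, -13, -5, -8, -6, 2, -19, -14, -11, -1]
-7>-15: swap(1,11), hi=10 ⇒ [-15, -11, -2, -12, -13, -5, -8, -6, 2, -19, -14, -7, -1]
-11>-15: swap(1,10), hi=9 ⇒ [-15, -14, -2, -12, -13, -5, -8, -6, 2, -19, -11, -7, -1]
-14>-15: swap(1,9), hi=8 ⇒ [-15, -19, -2, -12, -13, -5, -8, -6, 2, -14, -11, -7, -1]
-19<-15: swap(0,1), lo=1 mid=2 ⇒ [-19, -15, -2, -12, -13, -5, -8, -6, 2, -14, -11, -7, -1]
-2>-15: swap(2,8), hi=7 ⇒ [-19, -15, 2, -12, -13, -5, -8, -6, -2, -14, -11, -7, -1]
2>-15: swap(2,7), hi=6 ⇒ [-19, -15, -6, -12, -13, -5, -8, 2, -2, -14, -11, -7, -1]
-6>-15: swap(2,6), hi=5 ⇒ [-19, -15, -8, -12, -13, -5, -6, 2, -2, -14, -11, -7, -1]
-8>-15: swap(2,5), hi=4 ⇒ [-19, -15, -5, -12, -13, -8, -6, 2, -2, -14, -11, -7, -1]
-5>-15: swap(2,4), hi=3 ⇒ [-19, -15, -13, -12, -5, -8, -6, 2, -2, -14, -11, -7, -1]
-13>-15: swap(2,3), hi=2 ⇒ [-19, -15, -12, -13, -5, -8, -6, 2, -2, -14, -11, -7, -1]
-12>-15: swap(2,2), hi=1 ⇒ [-19, -15, -12, -13, -5, -8, -6, 2, -2, -14, -11, -7, -1]
done. lo=1 hi=1; data=[-19, -15, -12, -13, -5, -8, -6, 2, -2, -14, -11, -7, -1]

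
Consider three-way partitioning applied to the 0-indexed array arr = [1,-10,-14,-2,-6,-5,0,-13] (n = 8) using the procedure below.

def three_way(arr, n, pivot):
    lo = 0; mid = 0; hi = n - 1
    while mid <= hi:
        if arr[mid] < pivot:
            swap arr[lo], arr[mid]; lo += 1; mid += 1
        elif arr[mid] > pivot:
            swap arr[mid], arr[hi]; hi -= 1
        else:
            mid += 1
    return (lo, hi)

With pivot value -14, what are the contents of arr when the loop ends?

lo=0 mid=0 hi=7
1>-14: swap(0,7), hi=6 ⇒ [-13,-10,-14,-2,-6,-5,0,1]
-13>-14: swap(0,6), hi=5 ⇒ [0,-10,-14,-2,-6,-5,-13,1]
0>-14: swap(0,5), hi=4 ⇒ [-5,-10,-14,-2,-6,0,-13,1]
-5>-14: swap(0,4), hi=3 ⇒ [-6,-10,-14,-2,-5,0,-13,1]
-6>-14: swap(0,3), hi=2 ⇒ [-2,-10,-14,-6,-5,0,-13,1]
-2>-14: swap(0,2), hi=1 ⇒ [-14,-10,-2,-6,-5,0,-13,1]
-14=-14: mid=1
-10>-14: swap(1,1), hi=0 ⇒ [-14,-10,-2,-6,-5,0,-13,1]
done. lo=0 hi=0; arr=[-14,-10,-2,-6,-5,0,-13,1]

[-14,-10,-2,-6,-5,0,-13,1]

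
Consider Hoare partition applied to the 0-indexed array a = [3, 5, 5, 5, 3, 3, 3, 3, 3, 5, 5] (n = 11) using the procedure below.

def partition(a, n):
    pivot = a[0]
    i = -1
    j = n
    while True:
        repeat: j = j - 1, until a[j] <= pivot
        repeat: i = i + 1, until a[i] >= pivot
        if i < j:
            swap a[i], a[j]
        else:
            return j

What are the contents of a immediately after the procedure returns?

pivot = a[0] = 3; i = -1, j = 11
j→8 (a[8]=3≤3), i→0 (a[0]=3≥3); i<j, swap → [3, 5, 5, 5, 3, 3, 3, 3, 3, 5, 5]
j→7 (a[7]=3≤3), i→1 (a[1]=5≥3); i<j, swap → [3, 3, 5, 5, 3, 3, 3, 5, 3, 5, 5]
j→6 (a[6]=3≤3), i→2 (a[2]=5≥3); i<j, swap → [3, 3, 3, 5, 3, 3, 5, 5, 3, 5, 5]
j→5 (a[5]=3≤3), i→3 (a[3]=5≥3); i<j, swap → [3, 3, 3, 3, 3, 5, 5, 5, 3, 5, 5]
j→4, i→4; i≥j, return j=4. a = [3, 3, 3, 3, 3, 5, 5, 5, 3, 5, 5]

[3, 3, 3, 3, 3, 5, 5, 5, 3, 5, 5]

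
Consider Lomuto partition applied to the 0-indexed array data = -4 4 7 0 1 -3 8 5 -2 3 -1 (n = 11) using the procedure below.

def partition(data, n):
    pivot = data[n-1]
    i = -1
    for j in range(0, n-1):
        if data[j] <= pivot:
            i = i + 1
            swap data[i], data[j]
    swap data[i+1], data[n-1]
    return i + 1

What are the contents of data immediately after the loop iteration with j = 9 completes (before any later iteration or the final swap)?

-4 -3 -2 0 1 4 8 5 7 3 -1

pivot=-1, i=-1
j=0: -4≤-1, i=0, swap(0,0) ⇒ -4 4 7 0 1 -3 8 5 -2 3 -1
j=1: 4>-1, skip
j=2: 7>-1, skip
j=3: 0>-1, skip
j=4: 1>-1, skip
j=5: -3≤-1, i=1, swap(1,5) ⇒ -4 -3 7 0 1 4 8 5 -2 3 -1
j=6: 8>-1, skip
j=7: 5>-1, skip
j=8: -2≤-1, i=2, swap(2,8) ⇒ -4 -3 -2 0 1 4 8 5 7 3 -1
j=9: 3>-1, skip
(after j=9) data = -4 -3 -2 0 1 4 8 5 7 3 -1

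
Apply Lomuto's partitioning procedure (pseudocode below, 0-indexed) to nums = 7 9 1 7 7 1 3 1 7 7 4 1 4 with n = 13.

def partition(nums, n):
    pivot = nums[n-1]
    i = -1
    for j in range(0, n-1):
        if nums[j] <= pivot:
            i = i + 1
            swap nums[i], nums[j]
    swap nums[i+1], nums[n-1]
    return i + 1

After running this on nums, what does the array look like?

pivot=4, i=-1
j=0: 7>4, skip
j=1: 9>4, skip
j=2: 1≤4, i=0, swap(0,2) ⇒ 1 9 7 7 7 1 3 1 7 7 4 1 4
j=3: 7>4, skip
j=4: 7>4, skip
j=5: 1≤4, i=1, swap(1,5) ⇒ 1 1 7 7 7 9 3 1 7 7 4 1 4
j=6: 3≤4, i=2, swap(2,6) ⇒ 1 1 3 7 7 9 7 1 7 7 4 1 4
j=7: 1≤4, i=3, swap(3,7) ⇒ 1 1 3 1 7 9 7 7 7 7 4 1 4
j=8: 7>4, skip
j=9: 7>4, skip
j=10: 4≤4, i=4, swap(4,10) ⇒ 1 1 3 1 4 9 7 7 7 7 7 1 4
j=11: 1≤4, i=5, swap(5,11) ⇒ 1 1 3 1 4 1 7 7 7 7 7 9 4
swap(6,12) ⇒ 1 1 3 1 4 1 4 7 7 7 7 9 7; return 6

1 1 3 1 4 1 4 7 7 7 7 9 7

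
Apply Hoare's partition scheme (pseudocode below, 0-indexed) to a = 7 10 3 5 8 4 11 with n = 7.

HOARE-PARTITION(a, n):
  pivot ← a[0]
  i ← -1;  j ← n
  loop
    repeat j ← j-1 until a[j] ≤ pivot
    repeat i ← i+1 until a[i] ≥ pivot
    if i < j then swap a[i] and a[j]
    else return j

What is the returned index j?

2

pivot = a[0] = 7; i = -1, j = 7
j→5 (a[5]=4≤7), i→0 (a[0]=7≥7); i<j, swap → 4 10 3 5 8 7 11
j→3 (a[3]=5≤7), i→1 (a[1]=10≥7); i<j, swap → 4 5 3 10 8 7 11
j→2, i→3; i≥j, return j=2. a = 4 5 3 10 8 7 11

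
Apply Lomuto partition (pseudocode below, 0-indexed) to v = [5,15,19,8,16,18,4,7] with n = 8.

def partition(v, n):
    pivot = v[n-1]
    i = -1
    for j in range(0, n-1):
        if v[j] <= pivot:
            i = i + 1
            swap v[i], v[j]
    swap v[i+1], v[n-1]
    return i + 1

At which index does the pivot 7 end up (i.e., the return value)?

pivot = v[7] = 7; i = -1
j=0: v[0]=5 ≤ 7 → i=0, swap v[0],v[0] (no change) → [5,15,19,8,16,18,4,7]
j=1: v[1]=15 > 7 → no swap
j=2: v[2]=19 > 7 → no swap
j=3: v[3]=8 > 7 → no swap
j=4: v[4]=16 > 7 → no swap
j=5: v[5]=18 > 7 → no swap
j=6: v[6]=4 ≤ 7 → i=1, swap v[1],v[6] → [5,4,19,8,16,18,15,7]
final swap v[2],v[7] → [5,4,7,8,16,18,15,19]; return 2

2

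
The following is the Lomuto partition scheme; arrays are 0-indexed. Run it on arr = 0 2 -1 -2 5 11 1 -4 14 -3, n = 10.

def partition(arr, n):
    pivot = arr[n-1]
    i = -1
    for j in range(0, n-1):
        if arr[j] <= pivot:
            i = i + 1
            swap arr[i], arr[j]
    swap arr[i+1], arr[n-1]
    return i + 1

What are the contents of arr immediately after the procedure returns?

pivot=-3, i=-1
j=0: 0>-3, skip
j=1: 2>-3, skip
j=2: -1>-3, skip
j=3: -2>-3, skip
j=4: 5>-3, skip
j=5: 11>-3, skip
j=6: 1>-3, skip
j=7: -4≤-3, i=0, swap(0,7) ⇒ -4 2 -1 -2 5 11 1 0 14 -3
j=8: 14>-3, skip
swap(1,9) ⇒ -4 -3 -1 -2 5 11 1 0 14 2; return 1

-4 -3 -1 -2 5 11 1 0 14 2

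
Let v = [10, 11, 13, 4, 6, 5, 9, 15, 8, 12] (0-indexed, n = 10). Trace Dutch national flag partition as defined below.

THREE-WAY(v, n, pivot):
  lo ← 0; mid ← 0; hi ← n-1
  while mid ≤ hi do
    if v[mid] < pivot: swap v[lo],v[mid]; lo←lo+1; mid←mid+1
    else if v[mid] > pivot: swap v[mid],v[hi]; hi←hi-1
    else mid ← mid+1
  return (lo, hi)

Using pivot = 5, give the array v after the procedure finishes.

[4, 5, 13, 6, 11, 9, 15, 8, 12, 10]

pivot = 5; lo=0, mid=0, hi=9
v[mid]=10>5: swap v[0],v[9]; hi=8 → [12, 11, 13, 4, 6, 5, 9, 15, 8, 10]
v[mid]=12>5: swap v[0],v[8]; hi=7 → [8, 11, 13, 4, 6, 5, 9, 15, 12, 10]
v[mid]=8>5: swap v[0],v[7]; hi=6 → [15, 11, 13, 4, 6, 5, 9, 8, 12, 10]
v[mid]=15>5: swap v[0],v[6]; hi=5 → [9, 11, 13, 4, 6, 5, 15, 8, 12, 10]
v[mid]=9>5: swap v[0],v[5]; hi=4 → [5, 11, 13, 4, 6, 9, 15, 8, 12, 10]
v[mid]=5=5: mid=1
v[mid]=11>5: swap v[1],v[4]; hi=3 → [5, 6, 13, 4, 11, 9, 15, 8, 12, 10]
v[mid]=6>5: swap v[1],v[3]; hi=2 → [5, 4, 13, 6, 11, 9, 15, 8, 12, 10]
v[mid]=4<5: swap v[0],v[1]; lo=1,mid=2 → [4, 5, 13, 6, 11, 9, 15, 8, 12, 10]
v[mid]=13>5: swap v[2],v[2]; hi=1 → [4, 5, 13, 6, 11, 9, 15, 8, 12, 10]
end: lo=1, hi=1; v = [4, 5, 13, 6, 11, 9, 15, 8, 12, 10]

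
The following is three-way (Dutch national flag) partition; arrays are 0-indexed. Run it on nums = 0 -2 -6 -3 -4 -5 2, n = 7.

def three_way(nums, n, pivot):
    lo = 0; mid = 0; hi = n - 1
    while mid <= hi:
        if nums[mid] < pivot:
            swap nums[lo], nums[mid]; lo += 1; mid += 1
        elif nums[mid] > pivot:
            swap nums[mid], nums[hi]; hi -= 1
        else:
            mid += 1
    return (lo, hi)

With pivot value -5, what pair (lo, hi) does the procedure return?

lo=0 mid=0 hi=6
0>-5: swap(0,6), hi=5 ⇒ 2 -2 -6 -3 -4 -5 0
2>-5: swap(0,5), hi=4 ⇒ -5 -2 -6 -3 -4 2 0
-5=-5: mid=1
-2>-5: swap(1,4), hi=3 ⇒ -5 -4 -6 -3 -2 2 0
-4>-5: swap(1,3), hi=2 ⇒ -5 -3 -6 -4 -2 2 0
-3>-5: swap(1,2), hi=1 ⇒ -5 -6 -3 -4 -2 2 0
-6<-5: swap(0,1), lo=1 mid=2 ⇒ -6 -5 -3 -4 -2 2 0
done. lo=1 hi=1; nums=-6 -5 -3 -4 -2 2 0

(1, 1)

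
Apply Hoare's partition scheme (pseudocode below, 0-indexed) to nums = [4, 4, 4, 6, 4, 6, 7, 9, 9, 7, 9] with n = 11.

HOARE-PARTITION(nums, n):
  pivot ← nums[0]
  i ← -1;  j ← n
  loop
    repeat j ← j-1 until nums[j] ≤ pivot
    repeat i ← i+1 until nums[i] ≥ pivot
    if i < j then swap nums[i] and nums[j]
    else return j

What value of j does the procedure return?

pivot = nums[0] = 4; i = -1, j = 11
j→4 (nums[4]=4≤4), i→0 (nums[0]=4≥4); i<j, swap → [4, 4, 4, 6, 4, 6, 7, 9, 9, 7, 9]
j→2 (nums[2]=4≤4), i→1 (nums[1]=4≥4); i<j, swap → [4, 4, 4, 6, 4, 6, 7, 9, 9, 7, 9]
j→1, i→2; i≥j, return j=1. nums = [4, 4, 4, 6, 4, 6, 7, 9, 9, 7, 9]

1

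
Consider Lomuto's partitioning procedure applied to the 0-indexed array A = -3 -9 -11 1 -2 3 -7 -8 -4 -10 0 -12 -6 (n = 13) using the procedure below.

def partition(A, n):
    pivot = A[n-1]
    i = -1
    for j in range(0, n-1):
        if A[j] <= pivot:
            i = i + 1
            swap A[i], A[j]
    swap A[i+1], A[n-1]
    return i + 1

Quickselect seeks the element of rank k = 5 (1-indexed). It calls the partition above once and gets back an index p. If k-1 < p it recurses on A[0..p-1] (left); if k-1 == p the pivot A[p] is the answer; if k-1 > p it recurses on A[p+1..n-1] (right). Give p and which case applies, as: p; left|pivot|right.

pivot=-6, i=-1
j=0: -3>-6, skip
j=1: -9≤-6, i=0, swap(0,1) ⇒ -9 -3 -11 1 -2 3 -7 -8 -4 -10 0 -12 -6
j=2: -11≤-6, i=1, swap(1,2) ⇒ -9 -11 -3 1 -2 3 -7 -8 -4 -10 0 -12 -6
j=3: 1>-6, skip
j=4: -2>-6, skip
j=5: 3>-6, skip
j=6: -7≤-6, i=2, swap(2,6) ⇒ -9 -11 -7 1 -2 3 -3 -8 -4 -10 0 -12 -6
j=7: -8≤-6, i=3, swap(3,7) ⇒ -9 -11 -7 -8 -2 3 -3 1 -4 -10 0 -12 -6
j=8: -4>-6, skip
j=9: -10≤-6, i=4, swap(4,9) ⇒ -9 -11 -7 -8 -10 3 -3 1 -4 -2 0 -12 -6
j=10: 0>-6, skip
j=11: -12≤-6, i=5, swap(5,11) ⇒ -9 -11 -7 -8 -10 -12 -3 1 -4 -2 0 3 -6
swap(6,12) ⇒ -9 -11 -7 -8 -10 -12 -6 1 -4 -2 0 3 -3; return 6
p = 6; k-1 = 4 < 6 ⇒ left

6; left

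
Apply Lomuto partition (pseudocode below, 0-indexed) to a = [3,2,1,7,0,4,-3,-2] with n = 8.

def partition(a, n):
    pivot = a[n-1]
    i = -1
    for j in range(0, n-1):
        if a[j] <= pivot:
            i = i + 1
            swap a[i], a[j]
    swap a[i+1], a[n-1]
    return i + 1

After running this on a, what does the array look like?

[-3,-2,1,7,0,4,3,2]

pivot=-2, i=-1
j=0: 3>-2, skip
j=1: 2>-2, skip
j=2: 1>-2, skip
j=3: 7>-2, skip
j=4: 0>-2, skip
j=5: 4>-2, skip
j=6: -3≤-2, i=0, swap(0,6) ⇒ [-3,2,1,7,0,4,3,-2]
swap(1,7) ⇒ [-3,-2,1,7,0,4,3,2]; return 1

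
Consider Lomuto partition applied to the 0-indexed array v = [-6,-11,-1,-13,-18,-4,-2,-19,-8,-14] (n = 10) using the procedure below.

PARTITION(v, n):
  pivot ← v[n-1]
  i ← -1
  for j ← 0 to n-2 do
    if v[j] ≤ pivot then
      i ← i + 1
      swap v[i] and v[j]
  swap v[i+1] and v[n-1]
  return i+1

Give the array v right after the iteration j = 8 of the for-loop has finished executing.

pivot=-14, i=-1
j=0: -6>-14, skip
j=1: -11>-14, skip
j=2: -1>-14, skip
j=3: -13>-14, skip
j=4: -18≤-14, i=0, swap(0,4) ⇒ [-18,-11,-1,-13,-6,-4,-2,-19,-8,-14]
j=5: -4>-14, skip
j=6: -2>-14, skip
j=7: -19≤-14, i=1, swap(1,7) ⇒ [-18,-19,-1,-13,-6,-4,-2,-11,-8,-14]
j=8: -8>-14, skip
(after j=8) v = [-18,-19,-1,-13,-6,-4,-2,-11,-8,-14]

[-18,-19,-1,-13,-6,-4,-2,-11,-8,-14]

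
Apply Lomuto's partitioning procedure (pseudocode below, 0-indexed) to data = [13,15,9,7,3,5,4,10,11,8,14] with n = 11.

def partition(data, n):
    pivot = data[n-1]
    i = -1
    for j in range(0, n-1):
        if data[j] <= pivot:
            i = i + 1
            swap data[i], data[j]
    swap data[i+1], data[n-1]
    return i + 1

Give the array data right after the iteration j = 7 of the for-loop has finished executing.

pivot = data[10] = 14; i = -1
j=0: data[0]=13 ≤ 14 → i=0, swap data[0],data[0] (no change) → [13,15,9,7,3,5,4,10,11,8,14]
j=1: data[1]=15 > 14 → no swap
j=2: data[2]=9 ≤ 14 → i=1, swap data[1],data[2] → [13,9,15,7,3,5,4,10,11,8,14]
j=3: data[3]=7 ≤ 14 → i=2, swap data[2],data[3] → [13,9,7,15,3,5,4,10,11,8,14]
j=4: data[4]=3 ≤ 14 → i=3, swap data[3],data[4] → [13,9,7,3,15,5,4,10,11,8,14]
j=5: data[5]=5 ≤ 14 → i=4, swap data[4],data[5] → [13,9,7,3,5,15,4,10,11,8,14]
j=6: data[6]=4 ≤ 14 → i=5, swap data[5],data[6] → [13,9,7,3,5,4,15,10,11,8,14]
j=7: data[7]=10 ≤ 14 → i=6, swap data[6],data[7] → [13,9,7,3,5,4,10,15,11,8,14]
(after j=7) data = [13,9,7,3,5,4,10,15,11,8,14]

[13,9,7,3,5,4,10,15,11,8,14]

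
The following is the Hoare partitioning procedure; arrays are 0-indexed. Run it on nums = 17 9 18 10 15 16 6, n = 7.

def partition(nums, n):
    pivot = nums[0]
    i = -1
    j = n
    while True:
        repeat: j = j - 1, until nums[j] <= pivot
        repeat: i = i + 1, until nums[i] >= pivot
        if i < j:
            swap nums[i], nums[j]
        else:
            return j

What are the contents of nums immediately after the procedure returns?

pivot=17
j stops at 6 (6), i stops at 0 (17); swap ⇒ 6 9 18 10 15 16 17
j stops at 5 (16), i stops at 2 (18); swap ⇒ 6 9 16 10 15 18 17
j stops at 4, i stops at 5; i≥j ⇒ return 4. nums=6 9 16 10 15 18 17

6 9 16 10 15 18 17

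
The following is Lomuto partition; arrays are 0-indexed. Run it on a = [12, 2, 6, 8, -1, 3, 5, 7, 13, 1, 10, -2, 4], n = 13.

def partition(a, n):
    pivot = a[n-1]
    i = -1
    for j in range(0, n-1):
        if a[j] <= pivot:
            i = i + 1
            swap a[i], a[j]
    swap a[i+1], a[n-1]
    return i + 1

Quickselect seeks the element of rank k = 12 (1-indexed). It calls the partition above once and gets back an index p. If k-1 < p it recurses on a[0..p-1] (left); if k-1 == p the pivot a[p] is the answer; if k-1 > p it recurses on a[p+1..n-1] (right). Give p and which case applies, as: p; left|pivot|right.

5; right

pivot = a[12] = 4; i = -1
j=0: a[0]=12 > 4 → no swap
j=1: a[1]=2 ≤ 4 → i=0, swap a[0],a[1] → [2, 12, 6, 8, -1, 3, 5, 7, 13, 1, 10, -2, 4]
j=2: a[2]=6 > 4 → no swap
j=3: a[3]=8 > 4 → no swap
j=4: a[4]=-1 ≤ 4 → i=1, swap a[1],a[4] → [2, -1, 6, 8, 12, 3, 5, 7, 13, 1, 10, -2, 4]
j=5: a[5]=3 ≤ 4 → i=2, swap a[2],a[5] → [2, -1, 3, 8, 12, 6, 5, 7, 13, 1, 10, -2, 4]
j=6: a[6]=5 > 4 → no swap
j=7: a[7]=7 > 4 → no swap
j=8: a[8]=13 > 4 → no swap
j=9: a[9]=1 ≤ 4 → i=3, swap a[3],a[9] → [2, -1, 3, 1, 12, 6, 5, 7, 13, 8, 10, -2, 4]
j=10: a[10]=10 > 4 → no swap
j=11: a[11]=-2 ≤ 4 → i=4, swap a[4],a[11] → [2, -1, 3, 1, -2, 6, 5, 7, 13, 8, 10, 12, 4]
final swap a[5],a[12] → [2, -1, 3, 1, -2, 4, 5, 7, 13, 8, 10, 12, 6]; return 5
p = 5; k-1 = 11 > 5 ⇒ right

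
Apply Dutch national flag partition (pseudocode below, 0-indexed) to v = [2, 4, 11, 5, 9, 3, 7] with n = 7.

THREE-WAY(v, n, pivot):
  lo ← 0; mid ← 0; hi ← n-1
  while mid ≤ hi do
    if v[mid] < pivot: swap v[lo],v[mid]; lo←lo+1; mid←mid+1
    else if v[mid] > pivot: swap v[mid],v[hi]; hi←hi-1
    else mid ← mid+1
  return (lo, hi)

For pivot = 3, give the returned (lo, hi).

pivot = 3; lo=0, mid=0, hi=6
v[mid]=2<3: swap v[0],v[0]; lo=1,mid=1 → [2, 4, 11, 5, 9, 3, 7]
v[mid]=4>3: swap v[1],v[6]; hi=5 → [2, 7, 11, 5, 9, 3, 4]
v[mid]=7>3: swap v[1],v[5]; hi=4 → [2, 3, 11, 5, 9, 7, 4]
v[mid]=3=3: mid=2
v[mid]=11>3: swap v[2],v[4]; hi=3 → [2, 3, 9, 5, 11, 7, 4]
v[mid]=9>3: swap v[2],v[3]; hi=2 → [2, 3, 5, 9, 11, 7, 4]
v[mid]=5>3: swap v[2],v[2]; hi=1 → [2, 3, 5, 9, 11, 7, 4]
end: lo=1, hi=1; v = [2, 3, 5, 9, 11, 7, 4]

(1, 1)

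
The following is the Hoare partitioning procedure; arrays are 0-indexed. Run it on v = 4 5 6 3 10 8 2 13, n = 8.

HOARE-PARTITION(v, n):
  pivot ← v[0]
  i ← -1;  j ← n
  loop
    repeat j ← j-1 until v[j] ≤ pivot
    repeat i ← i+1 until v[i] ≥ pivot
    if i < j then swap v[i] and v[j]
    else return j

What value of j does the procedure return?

1

pivot = v[0] = 4; i = -1, j = 8
j→6 (v[6]=2≤4), i→0 (v[0]=4≥4); i<j, swap → 2 5 6 3 10 8 4 13
j→3 (v[3]=3≤4), i→1 (v[1]=5≥4); i<j, swap → 2 3 6 5 10 8 4 13
j→1, i→2; i≥j, return j=1. v = 2 3 6 5 10 8 4 13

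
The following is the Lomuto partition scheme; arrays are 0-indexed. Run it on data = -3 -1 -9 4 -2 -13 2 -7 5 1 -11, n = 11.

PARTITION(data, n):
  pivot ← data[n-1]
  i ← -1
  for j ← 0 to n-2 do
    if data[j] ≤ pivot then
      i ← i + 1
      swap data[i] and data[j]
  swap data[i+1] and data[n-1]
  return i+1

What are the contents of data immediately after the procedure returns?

-13 -11 -9 4 -2 -3 2 -7 5 1 -1

pivot = data[10] = -11; i = -1
j=0: data[0]=-3 > -11 → no swap
j=1: data[1]=-1 > -11 → no swap
j=2: data[2]=-9 > -11 → no swap
j=3: data[3]=4 > -11 → no swap
j=4: data[4]=-2 > -11 → no swap
j=5: data[5]=-13 ≤ -11 → i=0, swap data[0],data[5] → -13 -1 -9 4 -2 -3 2 -7 5 1 -11
j=6: data[6]=2 > -11 → no swap
j=7: data[7]=-7 > -11 → no swap
j=8: data[8]=5 > -11 → no swap
j=9: data[9]=1 > -11 → no swap
final swap data[1],data[10] → -13 -11 -9 4 -2 -3 2 -7 5 1 -1; return 1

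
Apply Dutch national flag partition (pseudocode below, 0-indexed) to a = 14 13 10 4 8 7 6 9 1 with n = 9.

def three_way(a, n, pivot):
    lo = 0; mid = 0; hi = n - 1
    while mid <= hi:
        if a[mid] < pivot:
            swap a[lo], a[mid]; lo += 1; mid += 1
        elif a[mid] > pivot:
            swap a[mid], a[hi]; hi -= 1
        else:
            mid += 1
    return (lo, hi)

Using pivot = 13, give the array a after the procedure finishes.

1 10 4 8 7 6 9 13 14

pivot = 13; lo=0, mid=0, hi=8
a[mid]=14>13: swap a[0],a[8]; hi=7 → 1 13 10 4 8 7 6 9 14
a[mid]=1<13: swap a[0],a[0]; lo=1,mid=1 → 1 13 10 4 8 7 6 9 14
a[mid]=13=13: mid=2
a[mid]=10<13: swap a[1],a[2]; lo=2,mid=3 → 1 10 13 4 8 7 6 9 14
a[mid]=4<13: swap a[2],a[3]; lo=3,mid=4 → 1 10 4 13 8 7 6 9 14
a[mid]=8<13: swap a[3],a[4]; lo=4,mid=5 → 1 10 4 8 13 7 6 9 14
a[mid]=7<13: swap a[4],a[5]; lo=5,mid=6 → 1 10 4 8 7 13 6 9 14
a[mid]=6<13: swap a[5],a[6]; lo=6,mid=7 → 1 10 4 8 7 6 13 9 14
a[mid]=9<13: swap a[6],a[7]; lo=7,mid=8 → 1 10 4 8 7 6 9 13 14
end: lo=7, hi=7; a = 1 10 4 8 7 6 9 13 14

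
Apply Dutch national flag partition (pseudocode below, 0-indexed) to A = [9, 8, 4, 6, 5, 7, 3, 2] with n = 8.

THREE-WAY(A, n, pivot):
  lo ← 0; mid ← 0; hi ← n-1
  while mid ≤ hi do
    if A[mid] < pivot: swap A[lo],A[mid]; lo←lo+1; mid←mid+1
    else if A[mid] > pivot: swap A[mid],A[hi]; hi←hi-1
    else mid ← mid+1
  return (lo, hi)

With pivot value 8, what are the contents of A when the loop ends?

[2, 4, 6, 5, 7, 3, 8, 9]

pivot = 8; lo=0, mid=0, hi=7
A[mid]=9>8: swap A[0],A[7]; hi=6 → [2, 8, 4, 6, 5, 7, 3, 9]
A[mid]=2<8: swap A[0],A[0]; lo=1,mid=1 → [2, 8, 4, 6, 5, 7, 3, 9]
A[mid]=8=8: mid=2
A[mid]=4<8: swap A[1],A[2]; lo=2,mid=3 → [2, 4, 8, 6, 5, 7, 3, 9]
A[mid]=6<8: swap A[2],A[3]; lo=3,mid=4 → [2, 4, 6, 8, 5, 7, 3, 9]
A[mid]=5<8: swap A[3],A[4]; lo=4,mid=5 → [2, 4, 6, 5, 8, 7, 3, 9]
A[mid]=7<8: swap A[4],A[5]; lo=5,mid=6 → [2, 4, 6, 5, 7, 8, 3, 9]
A[mid]=3<8: swap A[5],A[6]; lo=6,mid=7 → [2, 4, 6, 5, 7, 3, 8, 9]
end: lo=6, hi=6; A = [2, 4, 6, 5, 7, 3, 8, 9]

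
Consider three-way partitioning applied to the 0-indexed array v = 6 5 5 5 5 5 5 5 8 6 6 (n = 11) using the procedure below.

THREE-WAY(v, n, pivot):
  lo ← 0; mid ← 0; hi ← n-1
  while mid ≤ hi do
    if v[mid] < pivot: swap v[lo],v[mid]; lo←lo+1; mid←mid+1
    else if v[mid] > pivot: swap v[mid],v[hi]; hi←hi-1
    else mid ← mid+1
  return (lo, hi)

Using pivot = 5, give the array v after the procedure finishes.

5 5 5 5 5 5 5 8 6 6 6

lo=0 mid=0 hi=10
6>5: swap(0,10), hi=9 ⇒ 6 5 5 5 5 5 5 5 8 6 6
6>5: swap(0,9), hi=8 ⇒ 6 5 5 5 5 5 5 5 8 6 6
6>5: swap(0,8), hi=7 ⇒ 8 5 5 5 5 5 5 5 6 6 6
8>5: swap(0,7), hi=6 ⇒ 5 5 5 5 5 5 5 8 6 6 6
5=5: mid=1
5=5: mid=2
5=5: mid=3
5=5: mid=4
5=5: mid=5
5=5: mid=6
5=5: mid=7
done. lo=0 hi=6; v=5 5 5 5 5 5 5 8 6 6 6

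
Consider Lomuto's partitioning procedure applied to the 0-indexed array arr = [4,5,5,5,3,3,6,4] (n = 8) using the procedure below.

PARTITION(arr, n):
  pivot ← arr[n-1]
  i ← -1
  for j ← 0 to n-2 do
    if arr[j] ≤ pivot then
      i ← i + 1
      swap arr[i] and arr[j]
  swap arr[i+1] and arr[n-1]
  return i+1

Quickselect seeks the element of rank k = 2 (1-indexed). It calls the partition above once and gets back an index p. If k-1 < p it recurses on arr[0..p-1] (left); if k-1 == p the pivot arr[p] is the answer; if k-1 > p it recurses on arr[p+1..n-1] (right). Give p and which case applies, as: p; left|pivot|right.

3; left

pivot = arr[7] = 4; i = -1
j=0: arr[0]=4 ≤ 4 → i=0, swap arr[0],arr[0] (no change) → [4,5,5,5,3,3,6,4]
j=1: arr[1]=5 > 4 → no swap
j=2: arr[2]=5 > 4 → no swap
j=3: arr[3]=5 > 4 → no swap
j=4: arr[4]=3 ≤ 4 → i=1, swap arr[1],arr[4] → [4,3,5,5,5,3,6,4]
j=5: arr[5]=3 ≤ 4 → i=2, swap arr[2],arr[5] → [4,3,3,5,5,5,6,4]
j=6: arr[6]=6 > 4 → no swap
final swap arr[3],arr[7] → [4,3,3,4,5,5,6,5]; return 3
p = 3; k-1 = 1 < 3 ⇒ left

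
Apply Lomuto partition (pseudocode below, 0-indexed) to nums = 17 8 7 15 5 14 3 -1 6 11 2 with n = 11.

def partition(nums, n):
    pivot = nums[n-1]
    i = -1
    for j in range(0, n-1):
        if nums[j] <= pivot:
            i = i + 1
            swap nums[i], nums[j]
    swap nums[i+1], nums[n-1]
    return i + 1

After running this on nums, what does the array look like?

-1 2 7 15 5 14 3 17 6 11 8

pivot=2, i=-1
j=0: 17>2, skip
j=1: 8>2, skip
j=2: 7>2, skip
j=3: 15>2, skip
j=4: 5>2, skip
j=5: 14>2, skip
j=6: 3>2, skip
j=7: -1≤2, i=0, swap(0,7) ⇒ -1 8 7 15 5 14 3 17 6 11 2
j=8: 6>2, skip
j=9: 11>2, skip
swap(1,10) ⇒ -1 2 7 15 5 14 3 17 6 11 8; return 1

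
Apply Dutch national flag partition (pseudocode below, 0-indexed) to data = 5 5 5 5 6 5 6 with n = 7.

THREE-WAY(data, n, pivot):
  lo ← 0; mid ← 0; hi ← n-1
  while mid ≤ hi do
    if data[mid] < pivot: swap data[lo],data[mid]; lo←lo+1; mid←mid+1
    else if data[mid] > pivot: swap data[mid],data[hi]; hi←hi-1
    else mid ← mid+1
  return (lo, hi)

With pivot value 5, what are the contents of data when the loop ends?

5 5 5 5 5 6 6

pivot = 5; lo=0, mid=0, hi=6
data[mid]=5=5: mid=1
data[mid]=5=5: mid=2
data[mid]=5=5: mid=3
data[mid]=5=5: mid=4
data[mid]=6>5: swap data[4],data[6]; hi=5 → 5 5 5 5 6 5 6
data[mid]=6>5: swap data[4],data[5]; hi=4 → 5 5 5 5 5 6 6
data[mid]=5=5: mid=5
end: lo=0, hi=4; data = 5 5 5 5 5 6 6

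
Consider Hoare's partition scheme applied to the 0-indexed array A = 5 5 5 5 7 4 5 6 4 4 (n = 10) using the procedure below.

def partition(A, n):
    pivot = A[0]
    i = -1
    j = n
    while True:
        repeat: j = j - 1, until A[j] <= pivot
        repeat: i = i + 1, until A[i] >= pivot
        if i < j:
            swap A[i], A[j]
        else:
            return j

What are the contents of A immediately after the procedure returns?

4 4 5 4 7 5 5 6 5 5

pivot = A[0] = 5; i = -1, j = 10
j→9 (A[9]=4≤5), i→0 (A[0]=5≥5); i<j, swap → 4 5 5 5 7 4 5 6 4 5
j→8 (A[8]=4≤5), i→1 (A[1]=5≥5); i<j, swap → 4 4 5 5 7 4 5 6 5 5
j→6 (A[6]=5≤5), i→2 (A[2]=5≥5); i<j, swap → 4 4 5 5 7 4 5 6 5 5
j→5 (A[5]=4≤5), i→3 (A[3]=5≥5); i<j, swap → 4 4 5 4 7 5 5 6 5 5
j→3, i→4; i≥j, return j=3. A = 4 4 5 4 7 5 5 6 5 5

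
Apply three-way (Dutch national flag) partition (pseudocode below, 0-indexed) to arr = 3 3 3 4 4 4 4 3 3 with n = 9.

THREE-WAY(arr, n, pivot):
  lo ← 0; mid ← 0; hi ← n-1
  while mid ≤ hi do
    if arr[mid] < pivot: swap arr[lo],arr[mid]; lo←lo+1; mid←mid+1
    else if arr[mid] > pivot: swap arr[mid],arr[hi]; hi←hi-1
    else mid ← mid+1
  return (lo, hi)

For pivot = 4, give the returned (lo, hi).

(5, 8)

lo=0 mid=0 hi=8
3<4: swap(0,0), lo=1 mid=1 ⇒ 3 3 3 4 4 4 4 3 3
3<4: swap(1,1), lo=2 mid=2 ⇒ 3 3 3 4 4 4 4 3 3
3<4: swap(2,2), lo=3 mid=3 ⇒ 3 3 3 4 4 4 4 3 3
4=4: mid=4
4=4: mid=5
4=4: mid=6
4=4: mid=7
3<4: swap(3,7), lo=4 mid=8 ⇒ 3 3 3 3 4 4 4 4 3
3<4: swap(4,8), lo=5 mid=9 ⇒ 3 3 3 3 3 4 4 4 4
done. lo=5 hi=8; arr=3 3 3 3 3 4 4 4 4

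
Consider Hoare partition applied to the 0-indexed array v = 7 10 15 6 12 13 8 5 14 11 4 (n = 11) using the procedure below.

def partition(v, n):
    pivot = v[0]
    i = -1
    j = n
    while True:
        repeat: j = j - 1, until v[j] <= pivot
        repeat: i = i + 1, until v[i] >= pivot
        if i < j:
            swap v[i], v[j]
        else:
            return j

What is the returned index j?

pivot = v[0] = 7; i = -1, j = 11
j→10 (v[10]=4≤7), i→0 (v[0]=7≥7); i<j, swap → 4 10 15 6 12 13 8 5 14 11 7
j→7 (v[7]=5≤7), i→1 (v[1]=10≥7); i<j, swap → 4 5 15 6 12 13 8 10 14 11 7
j→3 (v[3]=6≤7), i→2 (v[2]=15≥7); i<j, swap → 4 5 6 15 12 13 8 10 14 11 7
j→2, i→3; i≥j, return j=2. v = 4 5 6 15 12 13 8 10 14 11 7

2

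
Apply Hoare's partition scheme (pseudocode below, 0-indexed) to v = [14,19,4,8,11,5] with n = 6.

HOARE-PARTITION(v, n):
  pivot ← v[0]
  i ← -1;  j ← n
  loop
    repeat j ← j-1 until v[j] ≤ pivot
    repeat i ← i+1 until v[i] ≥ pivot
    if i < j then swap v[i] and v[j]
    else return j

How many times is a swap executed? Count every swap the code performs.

2

pivot = v[0] = 14; i = -1, j = 6
j→5 (v[5]=5≤14), i→0 (v[0]=14≥14); i<j, swap → [5,19,4,8,11,14]
j→4 (v[4]=11≤14), i→1 (v[1]=19≥14); i<j, swap → [5,11,4,8,19,14]
j→3, i→4; i≥j, return j=3. v = [5,11,4,8,19,14]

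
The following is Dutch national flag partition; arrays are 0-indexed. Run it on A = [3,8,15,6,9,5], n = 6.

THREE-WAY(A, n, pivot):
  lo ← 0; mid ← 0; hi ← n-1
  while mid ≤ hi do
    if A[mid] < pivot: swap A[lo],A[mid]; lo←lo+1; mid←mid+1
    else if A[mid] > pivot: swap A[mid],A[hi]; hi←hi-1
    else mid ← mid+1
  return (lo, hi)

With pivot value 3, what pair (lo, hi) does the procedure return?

(0, 0)

lo=0 mid=0 hi=5
3=3: mid=1
8>3: swap(1,5), hi=4 ⇒ [3,5,15,6,9,8]
5>3: swap(1,4), hi=3 ⇒ [3,9,15,6,5,8]
9>3: swap(1,3), hi=2 ⇒ [3,6,15,9,5,8]
6>3: swap(1,2), hi=1 ⇒ [3,15,6,9,5,8]
15>3: swap(1,1), hi=0 ⇒ [3,15,6,9,5,8]
done. lo=0 hi=0; A=[3,15,6,9,5,8]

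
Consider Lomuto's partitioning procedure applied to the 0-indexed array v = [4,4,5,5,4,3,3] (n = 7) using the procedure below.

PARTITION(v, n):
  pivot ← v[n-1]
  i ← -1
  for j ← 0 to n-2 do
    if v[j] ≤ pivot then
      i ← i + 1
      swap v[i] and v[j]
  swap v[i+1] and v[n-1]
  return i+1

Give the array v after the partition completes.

[3,3,5,5,4,4,4]

pivot=3, i=-1
j=0: 4>3, skip
j=1: 4>3, skip
j=2: 5>3, skip
j=3: 5>3, skip
j=4: 4>3, skip
j=5: 3≤3, i=0, swap(0,5) ⇒ [3,4,5,5,4,4,3]
swap(1,6) ⇒ [3,3,5,5,4,4,4]; return 1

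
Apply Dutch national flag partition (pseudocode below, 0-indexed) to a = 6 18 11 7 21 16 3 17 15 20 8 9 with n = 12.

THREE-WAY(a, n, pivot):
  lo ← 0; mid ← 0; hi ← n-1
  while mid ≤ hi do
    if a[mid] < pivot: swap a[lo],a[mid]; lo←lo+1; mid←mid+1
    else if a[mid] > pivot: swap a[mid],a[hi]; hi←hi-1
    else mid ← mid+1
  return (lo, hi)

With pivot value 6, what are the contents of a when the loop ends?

lo=0 mid=0 hi=11
6=6: mid=1
18>6: swap(1,11), hi=10 ⇒ 6 9 11 7 21 16 3 17 15 20 8 18
9>6: swap(1,10), hi=9 ⇒ 6 8 11 7 21 16 3 17 15 20 9 18
8>6: swap(1,9), hi=8 ⇒ 6 20 11 7 21 16 3 17 15 8 9 18
20>6: swap(1,8), hi=7 ⇒ 6 15 11 7 21 16 3 17 20 8 9 18
15>6: swap(1,7), hi=6 ⇒ 6 17 11 7 21 16 3 15 20 8 9 18
17>6: swap(1,6), hi=5 ⇒ 6 3 11 7 21 16 17 15 20 8 9 18
3<6: swap(0,1), lo=1 mid=2 ⇒ 3 6 11 7 21 16 17 15 20 8 9 18
11>6: swap(2,5), hi=4 ⇒ 3 6 16 7 21 11 17 15 20 8 9 18
16>6: swap(2,4), hi=3 ⇒ 3 6 21 7 16 11 17 15 20 8 9 18
21>6: swap(2,3), hi=2 ⇒ 3 6 7 21 16 11 17 15 20 8 9 18
7>6: swap(2,2), hi=1 ⇒ 3 6 7 21 16 11 17 15 20 8 9 18
done. lo=1 hi=1; a=3 6 7 21 16 11 17 15 20 8 9 18

3 6 7 21 16 11 17 15 20 8 9 18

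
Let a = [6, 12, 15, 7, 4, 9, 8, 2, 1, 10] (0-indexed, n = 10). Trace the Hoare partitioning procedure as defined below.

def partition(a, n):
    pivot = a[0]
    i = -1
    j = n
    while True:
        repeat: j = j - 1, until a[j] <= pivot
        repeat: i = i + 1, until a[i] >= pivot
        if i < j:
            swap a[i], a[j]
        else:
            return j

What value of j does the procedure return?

2

pivot = a[0] = 6; i = -1, j = 10
j→8 (a[8]=1≤6), i→0 (a[0]=6≥6); i<j, swap → [1, 12, 15, 7, 4, 9, 8, 2, 6, 10]
j→7 (a[7]=2≤6), i→1 (a[1]=12≥6); i<j, swap → [1, 2, 15, 7, 4, 9, 8, 12, 6, 10]
j→4 (a[4]=4≤6), i→2 (a[2]=15≥6); i<j, swap → [1, 2, 4, 7, 15, 9, 8, 12, 6, 10]
j→2, i→3; i≥j, return j=2. a = [1, 2, 4, 7, 15, 9, 8, 12, 6, 10]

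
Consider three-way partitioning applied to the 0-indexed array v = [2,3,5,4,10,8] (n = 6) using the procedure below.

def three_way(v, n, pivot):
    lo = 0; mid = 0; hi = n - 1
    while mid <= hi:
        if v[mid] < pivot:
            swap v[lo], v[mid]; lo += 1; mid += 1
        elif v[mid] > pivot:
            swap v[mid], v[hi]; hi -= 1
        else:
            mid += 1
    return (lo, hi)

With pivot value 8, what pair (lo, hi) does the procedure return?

(4, 4)

pivot = 8; lo=0, mid=0, hi=5
v[mid]=2<8: swap v[0],v[0]; lo=1,mid=1 → [2,3,5,4,10,8]
v[mid]=3<8: swap v[1],v[1]; lo=2,mid=2 → [2,3,5,4,10,8]
v[mid]=5<8: swap v[2],v[2]; lo=3,mid=3 → [2,3,5,4,10,8]
v[mid]=4<8: swap v[3],v[3]; lo=4,mid=4 → [2,3,5,4,10,8]
v[mid]=10>8: swap v[4],v[5]; hi=4 → [2,3,5,4,8,10]
v[mid]=8=8: mid=5
end: lo=4, hi=4; v = [2,3,5,4,8,10]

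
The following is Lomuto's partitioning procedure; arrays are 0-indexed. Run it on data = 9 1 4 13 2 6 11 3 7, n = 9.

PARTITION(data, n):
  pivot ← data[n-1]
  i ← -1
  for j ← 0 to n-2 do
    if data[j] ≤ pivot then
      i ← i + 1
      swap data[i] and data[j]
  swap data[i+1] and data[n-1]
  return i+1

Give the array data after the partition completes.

1 4 2 6 3 7 11 9 13

pivot=7, i=-1
j=0: 9>7, skip
j=1: 1≤7, i=0, swap(0,1) ⇒ 1 9 4 13 2 6 11 3 7
j=2: 4≤7, i=1, swap(1,2) ⇒ 1 4 9 13 2 6 11 3 7
j=3: 13>7, skip
j=4: 2≤7, i=2, swap(2,4) ⇒ 1 4 2 13 9 6 11 3 7
j=5: 6≤7, i=3, swap(3,5) ⇒ 1 4 2 6 9 13 11 3 7
j=6: 11>7, skip
j=7: 3≤7, i=4, swap(4,7) ⇒ 1 4 2 6 3 13 11 9 7
swap(5,8) ⇒ 1 4 2 6 3 7 11 9 13; return 5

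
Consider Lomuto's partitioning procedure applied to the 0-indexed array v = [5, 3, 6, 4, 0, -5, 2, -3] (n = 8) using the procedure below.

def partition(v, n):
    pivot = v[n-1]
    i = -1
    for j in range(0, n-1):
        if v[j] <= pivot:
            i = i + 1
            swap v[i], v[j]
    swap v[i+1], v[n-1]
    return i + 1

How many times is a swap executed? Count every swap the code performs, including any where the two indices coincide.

pivot=-3, i=-1
j=0: 5>-3, skip
j=1: 3>-3, skip
j=2: 6>-3, skip
j=3: 4>-3, skip
j=4: 0>-3, skip
j=5: -5≤-3, i=0, swap(0,5) ⇒ [-5, 3, 6, 4, 0, 5, 2, -3]
j=6: 2>-3, skip
swap(1,7) ⇒ [-5, -3, 6, 4, 0, 5, 2, 3]; return 1

2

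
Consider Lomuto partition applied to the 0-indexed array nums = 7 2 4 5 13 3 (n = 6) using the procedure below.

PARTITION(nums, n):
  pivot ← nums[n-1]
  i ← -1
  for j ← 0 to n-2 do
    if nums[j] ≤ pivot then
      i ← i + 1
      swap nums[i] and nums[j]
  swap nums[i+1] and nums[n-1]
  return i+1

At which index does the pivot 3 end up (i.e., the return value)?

pivot = nums[5] = 3; i = -1
j=0: nums[0]=7 > 3 → no swap
j=1: nums[1]=2 ≤ 3 → i=0, swap nums[0],nums[1] → 2 7 4 5 13 3
j=2: nums[2]=4 > 3 → no swap
j=3: nums[3]=5 > 3 → no swap
j=4: nums[4]=13 > 3 → no swap
final swap nums[1],nums[5] → 2 3 4 5 13 7; return 1

1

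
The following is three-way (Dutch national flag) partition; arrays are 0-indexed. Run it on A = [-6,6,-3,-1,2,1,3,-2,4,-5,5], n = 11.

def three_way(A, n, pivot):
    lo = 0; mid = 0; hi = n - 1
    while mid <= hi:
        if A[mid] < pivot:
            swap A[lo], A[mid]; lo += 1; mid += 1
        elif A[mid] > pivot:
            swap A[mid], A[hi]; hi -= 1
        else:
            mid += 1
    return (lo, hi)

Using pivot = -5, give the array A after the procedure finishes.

lo=0 mid=0 hi=10
-6<-5: swap(0,0), lo=1 mid=1 ⇒ [-6,6,-3,-1,2,1,3,-2,4,-5,5]
6>-5: swap(1,10), hi=9 ⇒ [-6,5,-3,-1,2,1,3,-2,4,-5,6]
5>-5: swap(1,9), hi=8 ⇒ [-6,-5,-3,-1,2,1,3,-2,4,5,6]
-5=-5: mid=2
-3>-5: swap(2,8), hi=7 ⇒ [-6,-5,4,-1,2,1,3,-2,-3,5,6]
4>-5: swap(2,7), hi=6 ⇒ [-6,-5,-2,-1,2,1,3,4,-3,5,6]
-2>-5: swap(2,6), hi=5 ⇒ [-6,-5,3,-1,2,1,-2,4,-3,5,6]
3>-5: swap(2,5), hi=4 ⇒ [-6,-5,1,-1,2,3,-2,4,-3,5,6]
1>-5: swap(2,4), hi=3 ⇒ [-6,-5,2,-1,1,3,-2,4,-3,5,6]
2>-5: swap(2,3), hi=2 ⇒ [-6,-5,-1,2,1,3,-2,4,-3,5,6]
-1>-5: swap(2,2), hi=1 ⇒ [-6,-5,-1,2,1,3,-2,4,-3,5,6]
done. lo=1 hi=1; A=[-6,-5,-1,2,1,3,-2,4,-3,5,6]

[-6,-5,-1,2,1,3,-2,4,-3,5,6]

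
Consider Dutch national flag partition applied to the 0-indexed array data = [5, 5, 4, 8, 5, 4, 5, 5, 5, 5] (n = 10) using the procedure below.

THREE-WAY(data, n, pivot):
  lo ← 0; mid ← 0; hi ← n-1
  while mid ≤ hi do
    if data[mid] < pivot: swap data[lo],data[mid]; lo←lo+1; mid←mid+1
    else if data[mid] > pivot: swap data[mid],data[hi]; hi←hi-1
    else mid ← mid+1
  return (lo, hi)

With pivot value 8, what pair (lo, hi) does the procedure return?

pivot = 8; lo=0, mid=0, hi=9
data[mid]=5<8: swap data[0],data[0]; lo=1,mid=1 → [5, 5, 4, 8, 5, 4, 5, 5, 5, 5]
data[mid]=5<8: swap data[1],data[1]; lo=2,mid=2 → [5, 5, 4, 8, 5, 4, 5, 5, 5, 5]
data[mid]=4<8: swap data[2],data[2]; lo=3,mid=3 → [5, 5, 4, 8, 5, 4, 5, 5, 5, 5]
data[mid]=8=8: mid=4
data[mid]=5<8: swap data[3],data[4]; lo=4,mid=5 → [5, 5, 4, 5, 8, 4, 5, 5, 5, 5]
data[mid]=4<8: swap data[4],data[5]; lo=5,mid=6 → [5, 5, 4, 5, 4, 8, 5, 5, 5, 5]
data[mid]=5<8: swap data[5],data[6]; lo=6,mid=7 → [5, 5, 4, 5, 4, 5, 8, 5, 5, 5]
data[mid]=5<8: swap data[6],data[7]; lo=7,mid=8 → [5, 5, 4, 5, 4, 5, 5, 8, 5, 5]
data[mid]=5<8: swap data[7],data[8]; lo=8,mid=9 → [5, 5, 4, 5, 4, 5, 5, 5, 8, 5]
data[mid]=5<8: swap data[8],data[9]; lo=9,mid=10 → [5, 5, 4, 5, 4, 5, 5, 5, 5, 8]
end: lo=9, hi=9; data = [5, 5, 4, 5, 4, 5, 5, 5, 5, 8]

(9, 9)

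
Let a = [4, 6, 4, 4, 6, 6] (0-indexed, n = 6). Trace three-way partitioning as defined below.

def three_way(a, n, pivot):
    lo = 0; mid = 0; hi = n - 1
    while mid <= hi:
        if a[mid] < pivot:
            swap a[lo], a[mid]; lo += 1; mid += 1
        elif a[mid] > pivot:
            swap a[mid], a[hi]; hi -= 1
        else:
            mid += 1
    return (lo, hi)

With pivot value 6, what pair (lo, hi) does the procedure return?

(3, 5)

pivot = 6; lo=0, mid=0, hi=5
a[mid]=4<6: swap a[0],a[0]; lo=1,mid=1 → [4, 6, 4, 4, 6, 6]
a[mid]=6=6: mid=2
a[mid]=4<6: swap a[1],a[2]; lo=2,mid=3 → [4, 4, 6, 4, 6, 6]
a[mid]=4<6: swap a[2],a[3]; lo=3,mid=4 → [4, 4, 4, 6, 6, 6]
a[mid]=6=6: mid=5
a[mid]=6=6: mid=6
end: lo=3, hi=5; a = [4, 4, 4, 6, 6, 6]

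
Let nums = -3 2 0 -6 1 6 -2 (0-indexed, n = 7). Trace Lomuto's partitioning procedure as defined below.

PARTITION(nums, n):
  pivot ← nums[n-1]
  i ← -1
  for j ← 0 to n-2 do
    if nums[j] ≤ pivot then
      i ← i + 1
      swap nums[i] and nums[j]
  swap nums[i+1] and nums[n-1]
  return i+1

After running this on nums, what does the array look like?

pivot = nums[6] = -2; i = -1
j=0: nums[0]=-3 ≤ -2 → i=0, swap nums[0],nums[0] (no change) → -3 2 0 -6 1 6 -2
j=1: nums[1]=2 > -2 → no swap
j=2: nums[2]=0 > -2 → no swap
j=3: nums[3]=-6 ≤ -2 → i=1, swap nums[1],nums[3] → -3 -6 0 2 1 6 -2
j=4: nums[4]=1 > -2 → no swap
j=5: nums[5]=6 > -2 → no swap
final swap nums[2],nums[6] → -3 -6 -2 2 1 6 0; return 2

-3 -6 -2 2 1 6 0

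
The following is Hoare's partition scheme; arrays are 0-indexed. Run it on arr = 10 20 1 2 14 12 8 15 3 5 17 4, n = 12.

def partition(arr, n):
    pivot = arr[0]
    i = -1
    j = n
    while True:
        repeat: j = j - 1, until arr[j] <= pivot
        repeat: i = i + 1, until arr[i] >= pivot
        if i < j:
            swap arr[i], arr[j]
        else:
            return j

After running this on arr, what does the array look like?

pivot = arr[0] = 10; i = -1, j = 12
j→11 (arr[11]=4≤10), i→0 (arr[0]=10≥10); i<j, swap → 4 20 1 2 14 12 8 15 3 5 17 10
j→9 (arr[9]=5≤10), i→1 (arr[1]=20≥10); i<j, swap → 4 5 1 2 14 12 8 15 3 20 17 10
j→8 (arr[8]=3≤10), i→4 (arr[4]=14≥10); i<j, swap → 4 5 1 2 3 12 8 15 14 20 17 10
j→6 (arr[6]=8≤10), i→5 (arr[5]=12≥10); i<j, swap → 4 5 1 2 3 8 12 15 14 20 17 10
j→5, i→6; i≥j, return j=5. arr = 4 5 1 2 3 8 12 15 14 20 17 10

4 5 1 2 3 8 12 15 14 20 17 10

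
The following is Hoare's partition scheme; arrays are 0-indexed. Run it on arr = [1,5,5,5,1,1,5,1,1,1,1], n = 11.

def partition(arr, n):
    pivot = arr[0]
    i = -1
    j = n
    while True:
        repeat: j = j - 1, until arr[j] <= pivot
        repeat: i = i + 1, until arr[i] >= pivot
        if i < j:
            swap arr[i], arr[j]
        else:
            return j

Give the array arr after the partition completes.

pivot = arr[0] = 1; i = -1, j = 11
j→10 (arr[10]=1≤1), i→0 (arr[0]=1≥1); i<j, swap → [1,5,5,5,1,1,5,1,1,1,1]
j→9 (arr[9]=1≤1), i→1 (arr[1]=5≥1); i<j, swap → [1,1,5,5,1,1,5,1,1,5,1]
j→8 (arr[8]=1≤1), i→2 (arr[2]=5≥1); i<j, swap → [1,1,1,5,1,1,5,1,5,5,1]
j→7 (arr[7]=1≤1), i→3 (arr[3]=5≥1); i<j, swap → [1,1,1,1,1,1,5,5,5,5,1]
j→5 (arr[5]=1≤1), i→4 (arr[4]=1≥1); i<j, swap → [1,1,1,1,1,1,5,5,5,5,1]
j→4, i→5; i≥j, return j=4. arr = [1,1,1,1,1,1,5,5,5,5,1]

[1,1,1,1,1,1,5,5,5,5,1]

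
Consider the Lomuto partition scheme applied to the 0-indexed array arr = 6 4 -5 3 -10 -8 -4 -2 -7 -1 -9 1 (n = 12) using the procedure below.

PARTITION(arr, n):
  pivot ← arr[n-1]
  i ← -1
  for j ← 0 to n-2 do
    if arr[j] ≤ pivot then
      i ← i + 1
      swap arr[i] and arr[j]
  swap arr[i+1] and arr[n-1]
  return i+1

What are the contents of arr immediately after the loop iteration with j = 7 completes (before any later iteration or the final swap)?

pivot = arr[11] = 1; i = -1
j=0: arr[0]=6 > 1 → no swap
j=1: arr[1]=4 > 1 → no swap
j=2: arr[2]=-5 ≤ 1 → i=0, swap arr[0],arr[2] → -5 4 6 3 -10 -8 -4 -2 -7 -1 -9 1
j=3: arr[3]=3 > 1 → no swap
j=4: arr[4]=-10 ≤ 1 → i=1, swap arr[1],arr[4] → -5 -10 6 3 4 -8 -4 -2 -7 -1 -9 1
j=5: arr[5]=-8 ≤ 1 → i=2, swap arr[2],arr[5] → -5 -10 -8 3 4 6 -4 -2 -7 -1 -9 1
j=6: arr[6]=-4 ≤ 1 → i=3, swap arr[3],arr[6] → -5 -10 -8 -4 4 6 3 -2 -7 -1 -9 1
j=7: arr[7]=-2 ≤ 1 → i=4, swap arr[4],arr[7] → -5 -10 -8 -4 -2 6 3 4 -7 -1 -9 1
(after j=7) arr = -5 -10 -8 -4 -2 6 3 4 -7 -1 -9 1

-5 -10 -8 -4 -2 6 3 4 -7 -1 -9 1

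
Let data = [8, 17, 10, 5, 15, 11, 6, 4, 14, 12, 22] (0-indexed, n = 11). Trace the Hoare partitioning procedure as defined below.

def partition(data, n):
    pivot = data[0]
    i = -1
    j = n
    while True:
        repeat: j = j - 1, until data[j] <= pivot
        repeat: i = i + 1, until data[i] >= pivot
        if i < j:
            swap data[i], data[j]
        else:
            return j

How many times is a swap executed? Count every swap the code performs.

3

pivot=8
j stops at 7 (4), i stops at 0 (8); swap ⇒ [4, 17, 10, 5, 15, 11, 6, 8, 14, 12, 22]
j stops at 6 (6), i stops at 1 (17); swap ⇒ [4, 6, 10, 5, 15, 11, 17, 8, 14, 12, 22]
j stops at 3 (5), i stops at 2 (10); swap ⇒ [4, 6, 5, 10, 15, 11, 17, 8, 14, 12, 22]
j stops at 2, i stops at 3; i≥j ⇒ return 2. data=[4, 6, 5, 10, 15, 11, 17, 8, 14, 12, 22]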